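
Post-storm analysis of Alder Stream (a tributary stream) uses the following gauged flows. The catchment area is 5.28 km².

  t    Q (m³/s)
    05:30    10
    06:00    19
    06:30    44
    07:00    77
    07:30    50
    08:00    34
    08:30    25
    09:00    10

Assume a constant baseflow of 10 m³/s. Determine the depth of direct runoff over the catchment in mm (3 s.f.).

Direct runoff: 0.0, 9.0, 34.0, 67.0, 40.0, 24.0, 15.0, 0.0 m³/s; ΣQ_DR = 189.0 m³/s.
V = ΣQ_DR · Δt = 189.0 × 1800 s = 3.402 × 10^5 m³.
Over A = 5.28 km², depth = V / A = 64.4 mm.

d ≈ 64.4 mm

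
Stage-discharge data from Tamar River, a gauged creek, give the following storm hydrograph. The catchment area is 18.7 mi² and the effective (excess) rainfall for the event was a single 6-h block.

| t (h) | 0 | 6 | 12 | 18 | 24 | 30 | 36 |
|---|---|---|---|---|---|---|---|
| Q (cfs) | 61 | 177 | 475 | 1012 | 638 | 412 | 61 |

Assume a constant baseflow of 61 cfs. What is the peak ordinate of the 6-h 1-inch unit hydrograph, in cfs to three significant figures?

U_p ≈ 794 cfs

Direct runoff: 0.0, 116.0, 414.0, 951.0, 577.0, 351.0, 0.0 cfs; ΣQ_DR = 2409 cfs, peak = 951.0 cfs.
Runoff depth d = ΣQ_DR·Δt / A = 2409 × 21600 / (18.7 mi²) = 1.198 in.
The 1-inch UH is the DRH scaled by (1 in)/d, so U_p = 951.0 × 1/1.198 = 794 cfs.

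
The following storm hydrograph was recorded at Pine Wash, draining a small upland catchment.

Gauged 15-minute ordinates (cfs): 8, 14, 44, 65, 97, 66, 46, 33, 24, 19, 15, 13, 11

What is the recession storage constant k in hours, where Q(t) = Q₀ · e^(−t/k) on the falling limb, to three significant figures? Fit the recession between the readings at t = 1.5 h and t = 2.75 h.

k ≈ 0.989 h

On the falling limb, Q drops from 46 to 13 cfs between t = 1.5 h and t = 2.75 h (Δt = 1.25 h).
k = −Δt / ln(Q₂/Q₁) = −1.25 / ln(13/46) = 0.989 h.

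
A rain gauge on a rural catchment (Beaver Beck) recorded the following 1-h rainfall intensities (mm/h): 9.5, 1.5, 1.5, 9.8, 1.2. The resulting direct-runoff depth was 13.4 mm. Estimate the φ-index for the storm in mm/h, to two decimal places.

φ ≈ 2.95 mm/h

Only the 2 blocks with intensity above φ contribute runoff: 9.5, 9.8 mm/h.
Σ(I−φ)·Δt = d  ⇒  (9.5+9.8 − 2φ)·1 = 13.4
φ = (19.30 − 13.4/1) / 2 = 2.95 mm/h.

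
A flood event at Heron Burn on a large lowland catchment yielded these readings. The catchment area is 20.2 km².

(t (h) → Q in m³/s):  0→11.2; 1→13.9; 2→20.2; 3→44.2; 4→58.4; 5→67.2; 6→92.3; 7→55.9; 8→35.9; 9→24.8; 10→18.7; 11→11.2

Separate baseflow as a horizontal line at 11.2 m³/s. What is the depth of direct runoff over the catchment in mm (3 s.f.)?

Direct runoff: 0.0, 2.7, 9.0, 33.0, 47.2, 56.0, 81.1, 44.7, 24.7, 13.6, 7.5, 0.0 m³/s; ΣQ_DR = 319.5 m³/s.
V = ΣQ_DR · Δt = 319.5 × 3600 s = 1.150 × 10^6 m³.
Over A = 20.2 km², depth = V / A = 56.9 mm.

d ≈ 56.9 mm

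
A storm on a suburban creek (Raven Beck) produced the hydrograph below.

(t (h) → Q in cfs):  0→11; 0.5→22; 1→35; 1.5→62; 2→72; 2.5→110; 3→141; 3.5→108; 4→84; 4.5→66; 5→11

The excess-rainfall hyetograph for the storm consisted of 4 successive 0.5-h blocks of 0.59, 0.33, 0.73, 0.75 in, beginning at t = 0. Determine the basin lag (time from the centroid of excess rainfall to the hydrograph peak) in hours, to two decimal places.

t_L ≈ 1.91 h

Centroid of excess rainfall: t_c = Σ P_i·t̄_i / ΣP_i = 1.0917 h (block centres at 0.25, 0.75, 1.25, 1.75 h).
Hydrograph peak occurs at t = 3 h, so basin lag t_L = 3 − 1.0917 = 1.91 h.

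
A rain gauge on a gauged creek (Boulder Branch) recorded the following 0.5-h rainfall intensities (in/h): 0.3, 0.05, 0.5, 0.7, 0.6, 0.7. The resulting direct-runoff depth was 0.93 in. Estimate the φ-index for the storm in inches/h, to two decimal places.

φ ≈ 0.19 in/h

Only the 5 blocks with intensity above φ contribute runoff: 0.3, 0.5, 0.7, 0.6, 0.7 in/h.
Σ(I−φ)·Δt = d  ⇒  (0.3+0.5+0.7+0.6+0.7 − 5φ)·0.5 = 0.93
φ = (2.800 − 0.93/0.5) / 5 = 0.19 in/h.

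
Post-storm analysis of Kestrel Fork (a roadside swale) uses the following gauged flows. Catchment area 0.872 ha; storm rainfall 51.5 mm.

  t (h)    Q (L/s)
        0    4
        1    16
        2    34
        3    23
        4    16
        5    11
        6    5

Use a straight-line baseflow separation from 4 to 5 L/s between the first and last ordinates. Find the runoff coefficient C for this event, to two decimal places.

ΣQ_DR = 77.50 L/s; V = ΣQ_DR·Δt = 2.790 × 10^5 L.
Runoff depth d = V / A = 32.00 mm.
C = d / P = 32.00 / 51.5 = 0.62.

C ≈ 0.62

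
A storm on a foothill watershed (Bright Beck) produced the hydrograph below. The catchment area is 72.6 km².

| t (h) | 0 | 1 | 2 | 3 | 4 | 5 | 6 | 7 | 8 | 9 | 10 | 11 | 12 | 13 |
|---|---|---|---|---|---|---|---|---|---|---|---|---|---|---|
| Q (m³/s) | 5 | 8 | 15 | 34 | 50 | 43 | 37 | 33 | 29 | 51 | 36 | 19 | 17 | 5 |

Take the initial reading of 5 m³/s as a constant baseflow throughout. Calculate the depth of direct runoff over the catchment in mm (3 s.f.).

Direct runoff: 0.0, 3.0, 10.0, 29.0, 45.0, 38.0, 32.0, 28.0, 24.0, 46.0, 31.0, 14.0, 12.0, 0.0 m³/s; ΣQ_DR = 312.0 m³/s.
V = ΣQ_DR · Δt = 312.0 × 3600 s = 1.123 × 10^6 m³.
Over A = 72.6 km², depth = V / A = 15.5 mm.

d ≈ 15.5 mm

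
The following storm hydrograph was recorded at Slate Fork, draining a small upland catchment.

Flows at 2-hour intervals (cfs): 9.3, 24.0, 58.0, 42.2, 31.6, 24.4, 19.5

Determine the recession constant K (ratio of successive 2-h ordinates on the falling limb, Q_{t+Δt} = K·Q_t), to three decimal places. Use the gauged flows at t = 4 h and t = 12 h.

K ≈ 0.761

Using the recession-limb readings at t = 4 h and t = 12 h: Q falls from 58.0 to 19.5 cfs over 4 intervals.
K = (Q₂/Q₁)^(1/4) = (19.5/58.0)^(1/4) = 0.761.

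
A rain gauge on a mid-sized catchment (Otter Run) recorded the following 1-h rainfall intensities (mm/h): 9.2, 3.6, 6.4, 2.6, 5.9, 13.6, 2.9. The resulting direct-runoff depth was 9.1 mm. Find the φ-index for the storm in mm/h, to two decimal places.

φ ≈ 6.85 mm/h

Only the 2 blocks with intensity above φ contribute runoff: 9.2, 13.6 mm/h.
Σ(I−φ)·Δt = d  ⇒  (9.2+13.6 − 2φ)·1 = 9.1
φ = (22.80 − 9.1/1) / 2 = 6.85 mm/h.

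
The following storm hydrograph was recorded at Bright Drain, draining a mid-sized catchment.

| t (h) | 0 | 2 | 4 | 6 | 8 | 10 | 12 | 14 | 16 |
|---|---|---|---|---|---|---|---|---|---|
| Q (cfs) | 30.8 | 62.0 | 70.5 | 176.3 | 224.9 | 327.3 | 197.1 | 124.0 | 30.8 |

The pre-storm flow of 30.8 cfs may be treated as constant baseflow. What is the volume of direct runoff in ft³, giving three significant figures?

Direct-runoff ordinates (Q − Q_b): 0.0, 31.2, 39.7, 145.5, 194.1, 296.5, 166.3, 93.2, 0.0 cfs.
ΣQ_DR = 966.5 cfs.
With Δt = 2 h = 7200 s, V = ΣQ_DR · Δt = 966.5 × 7200 = 6.96 × 10^6 ft³.

V ≈ 6.96 × 10^6 ft³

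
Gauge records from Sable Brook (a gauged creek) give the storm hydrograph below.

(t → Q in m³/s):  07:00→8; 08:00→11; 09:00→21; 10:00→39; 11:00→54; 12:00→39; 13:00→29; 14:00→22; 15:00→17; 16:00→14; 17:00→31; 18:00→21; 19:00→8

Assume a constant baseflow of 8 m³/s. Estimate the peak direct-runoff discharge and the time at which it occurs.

Subtracting baseflow gives direct-runoff ordinates: 0.0, 3.0, 13.0, 31.0, 46.0, 31.0, 21.0, 14.0, 9.0, 6.0, 23.0, 13.0, 0.0 m³/s.
The maximum is 46.0 m³/s, occurring at the reading for t = 11:00.

Q_p = 46.0 m³/s at t = 11:00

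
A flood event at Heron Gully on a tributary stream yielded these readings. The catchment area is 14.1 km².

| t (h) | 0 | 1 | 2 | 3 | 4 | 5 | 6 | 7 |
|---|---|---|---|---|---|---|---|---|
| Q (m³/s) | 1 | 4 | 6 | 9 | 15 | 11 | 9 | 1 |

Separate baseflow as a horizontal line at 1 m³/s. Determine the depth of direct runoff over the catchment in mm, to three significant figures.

Direct runoff: 0.0, 3.0, 5.0, 8.0, 14.0, 10.0, 8.0, 0.0 m³/s; ΣQ_DR = 48.00 m³/s.
V = ΣQ_DR · Δt = 48.00 × 3600 s = 1.728 × 10^5 m³.
Over A = 14.1 km², depth = V / A = 12.3 mm.

d ≈ 12.3 mm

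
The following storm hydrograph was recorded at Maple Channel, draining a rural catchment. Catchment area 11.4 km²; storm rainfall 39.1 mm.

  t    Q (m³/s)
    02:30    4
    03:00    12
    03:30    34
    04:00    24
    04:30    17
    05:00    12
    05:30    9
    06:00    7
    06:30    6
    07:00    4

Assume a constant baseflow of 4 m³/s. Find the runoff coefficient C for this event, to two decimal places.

ΣQ_DR = 89.00 m³/s; V = ΣQ_DR·Δt = 1.602 × 10^5 m³.
Runoff depth d = V / A = 14.05 mm.
C = d / P = 14.05 / 39.1 = 0.36.

C ≈ 0.36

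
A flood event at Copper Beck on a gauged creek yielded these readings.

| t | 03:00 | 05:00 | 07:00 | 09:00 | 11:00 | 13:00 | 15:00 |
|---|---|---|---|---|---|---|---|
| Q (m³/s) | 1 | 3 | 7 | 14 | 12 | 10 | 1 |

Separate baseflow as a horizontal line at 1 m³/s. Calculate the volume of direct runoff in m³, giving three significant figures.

V ≈ 2.95 × 10^5 m³

Direct-runoff ordinates (Q − Q_b): 0.0, 2.0, 6.0, 13.0, 11.0, 9.0, 0.0 m³/s.
ΣQ_DR = 41.00 m³/s.
With Δt = 2 h = 7200 s, V = ΣQ_DR · Δt = 41.00 × 7200 = 2.95 × 10^5 m³.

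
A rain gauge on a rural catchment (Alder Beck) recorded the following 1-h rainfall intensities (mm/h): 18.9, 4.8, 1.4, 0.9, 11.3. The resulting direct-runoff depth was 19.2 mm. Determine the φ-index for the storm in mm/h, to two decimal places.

Only the 2 blocks with intensity above φ contribute runoff: 18.9, 11.3 mm/h.
Σ(I−φ)·Δt = d  ⇒  (18.9+11.3 − 2φ)·1 = 19.2
φ = (30.20 − 19.2/1) / 2 = 5.50 mm/h.

φ ≈ 5.50 mm/h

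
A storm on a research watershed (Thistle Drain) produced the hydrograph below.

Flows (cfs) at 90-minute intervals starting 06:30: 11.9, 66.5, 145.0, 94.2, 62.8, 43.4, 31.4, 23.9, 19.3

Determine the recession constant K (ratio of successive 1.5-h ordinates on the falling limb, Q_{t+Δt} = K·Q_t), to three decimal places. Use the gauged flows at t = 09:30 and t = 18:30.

K ≈ 0.715

Using the recession-limb readings at t = 09:30 and t = 18:30: Q falls from 145.0 to 19.3 cfs over 6 intervals.
K = (Q₂/Q₁)^(1/6) = (19.3/145.0)^(1/6) = 0.715.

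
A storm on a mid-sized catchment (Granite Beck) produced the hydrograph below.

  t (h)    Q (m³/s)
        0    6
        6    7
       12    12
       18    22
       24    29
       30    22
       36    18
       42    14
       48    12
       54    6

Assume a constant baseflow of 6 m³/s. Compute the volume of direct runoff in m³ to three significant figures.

V ≈ 1.90 × 10^6 m³

Direct-runoff ordinates (Q − Q_b): 0.0, 1.0, 6.0, 16.0, 23.0, 16.0, 12.0, 8.0, 6.0, 0.0 m³/s.
ΣQ_DR = 88.00 m³/s.
With Δt = 6 h = 21600 s, V = ΣQ_DR · Δt = 88.00 × 21600 = 1.90 × 10^6 m³.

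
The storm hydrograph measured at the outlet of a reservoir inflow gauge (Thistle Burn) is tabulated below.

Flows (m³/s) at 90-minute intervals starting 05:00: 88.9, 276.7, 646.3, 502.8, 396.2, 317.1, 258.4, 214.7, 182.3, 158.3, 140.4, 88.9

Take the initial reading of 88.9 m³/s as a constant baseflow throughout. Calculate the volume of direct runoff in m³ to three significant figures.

Direct-runoff ordinates (Q − Q_b): 0.0, 187.8, 557.4, 413.9, 307.3, 228.2, 169.5, 125.8, 93.4, 69.4, 51.5, 0.0 m³/s.
ΣQ_DR = 2204 m³/s.
With Δt = 1.5 h = 5400 s, V = ΣQ_DR · Δt = 2204 × 5400 = 1.19 × 10^7 m³.

V ≈ 1.19 × 10^7 m³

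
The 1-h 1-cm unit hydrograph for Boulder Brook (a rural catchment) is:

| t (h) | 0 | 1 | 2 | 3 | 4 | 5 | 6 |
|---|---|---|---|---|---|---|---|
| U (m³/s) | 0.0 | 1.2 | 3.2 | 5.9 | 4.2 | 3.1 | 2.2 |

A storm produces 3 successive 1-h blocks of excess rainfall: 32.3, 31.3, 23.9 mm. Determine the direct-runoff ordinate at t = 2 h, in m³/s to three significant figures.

By discrete convolution, Q_j = Σ (P_i / 10 mm) · U_{j−i}.
At t = 2 h (j=2): Q = (32.3/10)·3.2 + (31.3/10)·1.2 + (23.9/10)·0.0 = 14.1 m³/s.

Q ≈ 14.1 m³/s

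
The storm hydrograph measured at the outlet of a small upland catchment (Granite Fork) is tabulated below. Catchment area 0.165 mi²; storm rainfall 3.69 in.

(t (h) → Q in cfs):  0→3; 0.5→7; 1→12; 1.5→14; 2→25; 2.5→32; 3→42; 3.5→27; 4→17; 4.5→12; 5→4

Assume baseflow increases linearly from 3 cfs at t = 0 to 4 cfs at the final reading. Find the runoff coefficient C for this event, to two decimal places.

C ≈ 0.20

ΣQ_DR = 156.5 cfs; V = ΣQ_DR·Δt = 2.817 × 10^5 ft³.
Runoff depth d = V / A = 0.7349 in.
C = d / P = 0.7349 / 3.69 = 0.20.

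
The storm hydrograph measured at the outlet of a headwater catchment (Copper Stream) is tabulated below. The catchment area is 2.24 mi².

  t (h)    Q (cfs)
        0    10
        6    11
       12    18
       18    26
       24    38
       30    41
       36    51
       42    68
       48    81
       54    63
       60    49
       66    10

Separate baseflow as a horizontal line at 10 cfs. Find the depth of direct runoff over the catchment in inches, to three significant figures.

Direct runoff: 0.0, 1.0, 8.0, 16.0, 28.0, 31.0, 41.0, 58.0, 71.0, 53.0, 39.0, 0.0 cfs; ΣQ_DR = 346.0 cfs.
V = ΣQ_DR · Δt = 346.0 × 21600 s = 7.474 × 10^6 ft³.
Over A = 2.24 mi², depth = V / A = 1.44 in.

d ≈ 1.44 in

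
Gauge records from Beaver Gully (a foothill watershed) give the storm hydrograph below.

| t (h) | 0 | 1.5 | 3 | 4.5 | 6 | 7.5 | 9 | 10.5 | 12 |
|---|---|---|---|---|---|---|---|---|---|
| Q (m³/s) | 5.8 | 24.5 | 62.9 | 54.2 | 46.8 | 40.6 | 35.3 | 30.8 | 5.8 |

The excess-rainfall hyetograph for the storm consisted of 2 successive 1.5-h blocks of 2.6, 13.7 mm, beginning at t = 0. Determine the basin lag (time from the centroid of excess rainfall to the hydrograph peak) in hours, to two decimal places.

t_L ≈ 0.99 h

Centroid of excess rainfall: t_c = Σ P_i·t̄_i / ΣP_i = 2.0107 h (block centres at 0.75, 2.25 h).
Hydrograph peak occurs at t = 3 h, so basin lag t_L = 3 − 2.0107 = 0.99 h.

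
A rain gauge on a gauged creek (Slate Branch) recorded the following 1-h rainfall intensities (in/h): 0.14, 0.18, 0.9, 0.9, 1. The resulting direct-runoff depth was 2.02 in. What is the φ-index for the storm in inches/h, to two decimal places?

φ ≈ 0.26 in/h

Only the 3 blocks with intensity above φ contribute runoff: 0.9, 0.9, 1 in/h.
Σ(I−φ)·Δt = d  ⇒  (0.9+0.9+1 − 3φ)·1 = 2.02
φ = (2.800 − 2.02/1) / 3 = 0.26 in/h.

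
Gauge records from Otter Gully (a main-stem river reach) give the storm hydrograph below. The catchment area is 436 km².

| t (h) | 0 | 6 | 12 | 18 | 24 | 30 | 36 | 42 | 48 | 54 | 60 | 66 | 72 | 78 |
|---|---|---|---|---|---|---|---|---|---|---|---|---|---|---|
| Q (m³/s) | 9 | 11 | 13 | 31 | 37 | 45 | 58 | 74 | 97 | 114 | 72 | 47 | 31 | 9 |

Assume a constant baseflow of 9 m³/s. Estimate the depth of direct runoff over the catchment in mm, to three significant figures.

Direct runoff: 0.0, 2.0, 4.0, 22.0, 28.0, 36.0, 49.0, 65.0, 88.0, 105.0, 63.0, 38.0, 22.0, 0.0 m³/s; ΣQ_DR = 522.0 m³/s.
V = ΣQ_DR · Δt = 522.0 × 21600 s = 1.128 × 10^7 m³.
Over A = 436 km², depth = V / A = 25.9 mm.

d ≈ 25.9 mm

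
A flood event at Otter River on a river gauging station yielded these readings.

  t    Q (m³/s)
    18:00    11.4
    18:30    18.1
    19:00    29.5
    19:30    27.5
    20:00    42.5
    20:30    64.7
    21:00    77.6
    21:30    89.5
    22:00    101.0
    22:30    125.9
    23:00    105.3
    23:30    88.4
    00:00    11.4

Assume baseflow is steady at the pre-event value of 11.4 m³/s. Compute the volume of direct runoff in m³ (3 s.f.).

Direct-runoff ordinates (Q − Q_b): 0.0, 6.7, 18.1, 16.1, 31.1, 53.3, 66.2, 78.1, 89.6, 114.5, 93.9, 77.0, 0.0 m³/s.
ΣQ_DR = 644.6 m³/s.
With Δt = 0.5 h = 1800 s, V = ΣQ_DR · Δt = 644.6 × 1800 = 1.16 × 10^6 m³.

V ≈ 1.16 × 10^6 m³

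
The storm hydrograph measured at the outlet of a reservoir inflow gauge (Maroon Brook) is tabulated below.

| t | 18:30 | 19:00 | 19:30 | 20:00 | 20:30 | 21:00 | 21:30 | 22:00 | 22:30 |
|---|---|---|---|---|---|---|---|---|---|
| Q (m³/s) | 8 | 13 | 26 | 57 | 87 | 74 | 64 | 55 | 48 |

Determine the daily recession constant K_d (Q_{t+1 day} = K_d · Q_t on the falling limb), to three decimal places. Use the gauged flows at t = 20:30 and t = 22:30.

Between t = 20:30 and t = 22:30 the flow falls from 87 to 48 m³/s over 4×0.5 h = 2 h.
Per-interval ratio K = (48/87)^(1/4) = 0.8618; K_d = K^(24/0.5) = 0.001.

K_d ≈ 0.001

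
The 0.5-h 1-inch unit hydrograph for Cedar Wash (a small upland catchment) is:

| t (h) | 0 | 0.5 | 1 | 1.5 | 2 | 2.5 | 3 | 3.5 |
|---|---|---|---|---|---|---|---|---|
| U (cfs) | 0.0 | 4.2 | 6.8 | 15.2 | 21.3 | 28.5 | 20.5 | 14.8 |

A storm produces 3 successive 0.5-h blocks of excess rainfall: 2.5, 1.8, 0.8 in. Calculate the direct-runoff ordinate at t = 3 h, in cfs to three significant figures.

By discrete convolution, Q_j = Σ (P_i / 1 in) · U_{j−i}.
At t = 3 h (j=6): Q = (2.5/1)·20.5 + (1.8/1)·28.5 + (0.8/1)·21.3 = 120 cfs.

Q ≈ 120 cfs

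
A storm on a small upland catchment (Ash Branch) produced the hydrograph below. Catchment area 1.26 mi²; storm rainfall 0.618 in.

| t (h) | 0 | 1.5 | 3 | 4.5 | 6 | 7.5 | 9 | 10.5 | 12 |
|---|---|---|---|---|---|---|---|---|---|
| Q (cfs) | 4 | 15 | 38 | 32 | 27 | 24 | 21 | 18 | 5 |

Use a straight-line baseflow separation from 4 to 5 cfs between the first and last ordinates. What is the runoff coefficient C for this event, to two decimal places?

C ≈ 0.43

ΣQ_DR = 143.5 cfs; V = ΣQ_DR·Δt = 7.749 × 10^5 ft³.
Runoff depth d = V / A = 0.2647 in.
C = d / P = 0.2647 / 0.618 = 0.43.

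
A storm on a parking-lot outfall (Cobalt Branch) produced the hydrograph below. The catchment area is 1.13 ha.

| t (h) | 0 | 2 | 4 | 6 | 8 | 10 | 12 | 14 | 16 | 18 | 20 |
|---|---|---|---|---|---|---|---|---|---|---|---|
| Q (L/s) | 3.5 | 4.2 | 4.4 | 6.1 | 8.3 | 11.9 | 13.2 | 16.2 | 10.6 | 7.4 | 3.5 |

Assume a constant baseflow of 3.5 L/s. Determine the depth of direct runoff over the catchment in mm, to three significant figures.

Direct runoff: 0.0, 0.7, 0.9, 2.6, 4.8, 8.4, 9.7, 12.7, 7.1, 3.9, 0.0 L/s; ΣQ_DR = 50.80 L/s.
V = ΣQ_DR · Δt = 50.80 × 7200 s = 3.658 × 10^5 L.
Over A = 1.13 ha, depth = V / A = 32.4 mm.

d ≈ 32.4 mm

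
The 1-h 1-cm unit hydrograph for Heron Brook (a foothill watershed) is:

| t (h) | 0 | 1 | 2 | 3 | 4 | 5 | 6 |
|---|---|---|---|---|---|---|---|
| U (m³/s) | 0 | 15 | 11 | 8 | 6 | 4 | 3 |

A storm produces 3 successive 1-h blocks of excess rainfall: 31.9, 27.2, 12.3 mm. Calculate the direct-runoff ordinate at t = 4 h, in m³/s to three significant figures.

Q ≈ 54.4 m³/s

By discrete convolution, Q_j = Σ (P_i / 10 mm) · U_{j−i}.
At t = 4 h (j=4): Q = (31.9/10)·6 + (27.2/10)·8 + (12.3/10)·11 = 54.4 m³/s.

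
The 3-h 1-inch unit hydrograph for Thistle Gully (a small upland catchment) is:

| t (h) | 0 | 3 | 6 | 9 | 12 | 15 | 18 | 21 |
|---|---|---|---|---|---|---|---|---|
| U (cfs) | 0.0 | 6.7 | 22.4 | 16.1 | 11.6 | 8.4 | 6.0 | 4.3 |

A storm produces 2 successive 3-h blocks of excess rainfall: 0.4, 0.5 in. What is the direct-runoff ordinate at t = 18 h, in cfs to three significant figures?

Q ≈ 6.60 cfs

By discrete convolution, Q_j = Σ (P_i / 1 in) · U_{j−i}.
At t = 18 h (j=6): Q = (0.4/1)·6.0 + (0.5/1)·8.4 = 6.60 cfs.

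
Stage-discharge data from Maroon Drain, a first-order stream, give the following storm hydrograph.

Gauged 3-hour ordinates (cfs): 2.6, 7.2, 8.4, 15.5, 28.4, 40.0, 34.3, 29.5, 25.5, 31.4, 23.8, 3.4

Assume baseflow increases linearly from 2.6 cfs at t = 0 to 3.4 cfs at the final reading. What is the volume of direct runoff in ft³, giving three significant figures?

Direct-runoff ordinates (Q − Q_b): 0.00, 4.53, 5.65, 12.68, 25.51, 37.04, 31.26, 26.39, 22.32, 28.15, 20.47, 0.00 cfs.
ΣQ_DR = 214.0 cfs.
With Δt = 3 h = 10800 s, V = ΣQ_DR · Δt = 214.0 × 10800 = 2.31 × 10^6 ft³.

V ≈ 2.31 × 10^6 ft³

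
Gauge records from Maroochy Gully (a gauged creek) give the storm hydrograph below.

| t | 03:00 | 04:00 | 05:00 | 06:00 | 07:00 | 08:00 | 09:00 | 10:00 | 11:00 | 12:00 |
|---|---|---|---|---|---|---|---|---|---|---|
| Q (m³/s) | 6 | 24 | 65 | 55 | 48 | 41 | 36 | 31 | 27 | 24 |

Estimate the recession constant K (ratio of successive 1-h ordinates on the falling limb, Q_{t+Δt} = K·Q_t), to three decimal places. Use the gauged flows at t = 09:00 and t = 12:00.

K ≈ 0.874

Using the recession-limb readings at t = 09:00 and t = 12:00: Q falls from 36 to 24 m³/s over 3 intervals.
K = (Q₂/Q₁)^(1/3) = (24/36)^(1/3) = 0.874.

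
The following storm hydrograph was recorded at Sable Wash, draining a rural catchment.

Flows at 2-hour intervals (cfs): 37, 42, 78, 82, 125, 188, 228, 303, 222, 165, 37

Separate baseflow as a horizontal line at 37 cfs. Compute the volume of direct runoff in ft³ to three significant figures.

V ≈ 7.92 × 10^6 ft³

Direct-runoff ordinates (Q − Q_b): 0.0, 5.0, 41.0, 45.0, 88.0, 151.0, 191.0, 266.0, 185.0, 128.0, 0.0 cfs.
ΣQ_DR = 1100 cfs.
With Δt = 2 h = 7200 s, V = ΣQ_DR · Δt = 1100 × 7200 = 7.92 × 10^6 ft³.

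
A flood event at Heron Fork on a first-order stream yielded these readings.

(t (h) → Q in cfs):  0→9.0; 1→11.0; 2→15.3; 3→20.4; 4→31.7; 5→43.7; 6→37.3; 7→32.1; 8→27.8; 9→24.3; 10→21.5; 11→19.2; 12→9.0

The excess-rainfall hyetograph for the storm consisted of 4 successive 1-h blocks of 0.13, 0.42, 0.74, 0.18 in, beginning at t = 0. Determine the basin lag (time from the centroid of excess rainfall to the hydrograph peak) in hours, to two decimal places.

t_L ≈ 2.84 h

Centroid of excess rainfall: t_c = Σ P_i·t̄_i / ΣP_i = 2.1599 h (block centres at 0.5, 1.5, 2.5, 3.5 h).
Hydrograph peak occurs at t = 5 h, so basin lag t_L = 5 − 2.1599 = 2.84 h.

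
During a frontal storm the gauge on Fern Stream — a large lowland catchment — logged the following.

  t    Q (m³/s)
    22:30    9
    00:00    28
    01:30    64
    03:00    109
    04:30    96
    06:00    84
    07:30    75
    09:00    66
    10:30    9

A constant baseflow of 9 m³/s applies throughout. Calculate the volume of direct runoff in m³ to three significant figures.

Direct-runoff ordinates (Q − Q_b): 0.0, 19.0, 55.0, 100.0, 87.0, 75.0, 66.0, 57.0, 0.0 m³/s.
ΣQ_DR = 459.0 m³/s.
With Δt = 1.5 h = 5400 s, V = ΣQ_DR · Δt = 459.0 × 5400 = 2.48 × 10^6 m³.

V ≈ 2.48 × 10^6 m³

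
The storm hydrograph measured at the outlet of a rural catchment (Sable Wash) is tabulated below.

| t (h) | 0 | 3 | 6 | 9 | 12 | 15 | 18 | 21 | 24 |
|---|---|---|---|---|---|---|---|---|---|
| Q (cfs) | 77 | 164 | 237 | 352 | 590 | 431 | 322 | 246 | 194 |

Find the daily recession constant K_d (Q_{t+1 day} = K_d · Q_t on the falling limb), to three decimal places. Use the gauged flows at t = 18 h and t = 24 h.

Between t = 18 h and t = 24 h the flow falls from 322 to 194 cfs over 2×3 h = 6 h.
Per-interval ratio K = (194/322)^(1/2) = 0.7762; K_d = K^(24/3) = 0.132.

K_d ≈ 0.132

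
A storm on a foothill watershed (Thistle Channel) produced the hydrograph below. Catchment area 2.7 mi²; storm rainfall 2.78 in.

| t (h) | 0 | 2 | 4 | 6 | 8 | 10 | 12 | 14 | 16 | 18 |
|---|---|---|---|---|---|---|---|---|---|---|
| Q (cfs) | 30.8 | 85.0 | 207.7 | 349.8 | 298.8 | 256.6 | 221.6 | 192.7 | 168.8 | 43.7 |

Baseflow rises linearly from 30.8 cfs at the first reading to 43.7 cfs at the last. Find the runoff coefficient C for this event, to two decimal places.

ΣQ_DR = 1483 cfs; V = ΣQ_DR·Δt = 1.068 × 10^7 ft³.
Runoff depth d = V / A = 1.702 in.
C = d / P = 1.702 / 2.78 = 0.61.

C ≈ 0.61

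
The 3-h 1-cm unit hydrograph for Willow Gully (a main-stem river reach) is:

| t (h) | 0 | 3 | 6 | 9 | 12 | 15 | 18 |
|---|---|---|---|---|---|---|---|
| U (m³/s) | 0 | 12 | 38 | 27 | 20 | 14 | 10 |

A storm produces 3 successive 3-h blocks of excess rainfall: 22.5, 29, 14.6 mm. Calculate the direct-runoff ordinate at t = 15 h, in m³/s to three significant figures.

By discrete convolution, Q_j = Σ (P_i / 10 mm) · U_{j−i}.
At t = 15 h (j=5): Q = (22.5/10)·14 + (29/10)·20 + (14.6/10)·27 = 129 m³/s.

Q ≈ 129 m³/s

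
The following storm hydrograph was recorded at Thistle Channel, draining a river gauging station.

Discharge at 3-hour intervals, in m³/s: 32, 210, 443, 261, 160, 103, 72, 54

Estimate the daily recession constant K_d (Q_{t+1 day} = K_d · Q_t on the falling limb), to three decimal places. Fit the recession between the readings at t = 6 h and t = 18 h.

K_d ≈ 0.026

Between t = 6 h and t = 18 h the flow falls from 443 to 72 m³/s over 4×3 h = 12 h.
Per-interval ratio K = (72/443)^(1/4) = 0.6349; K_d = K^(24/3) = 0.026.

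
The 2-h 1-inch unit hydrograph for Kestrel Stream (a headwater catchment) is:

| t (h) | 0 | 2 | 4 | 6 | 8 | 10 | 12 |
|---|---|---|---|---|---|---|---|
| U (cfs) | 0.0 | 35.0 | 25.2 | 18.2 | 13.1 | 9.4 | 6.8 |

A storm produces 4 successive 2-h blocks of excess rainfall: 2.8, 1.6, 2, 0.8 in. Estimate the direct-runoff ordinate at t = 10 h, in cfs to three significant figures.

By discrete convolution, Q_j = Σ (P_i / 1 in) · U_{j−i}.
At t = 10 h (j=5): Q = (2.8/1)·9.4 + (1.6/1)·13.1 + (2/1)·18.2 + (0.8/1)·25.2 = 104 cfs.

Q ≈ 104 cfs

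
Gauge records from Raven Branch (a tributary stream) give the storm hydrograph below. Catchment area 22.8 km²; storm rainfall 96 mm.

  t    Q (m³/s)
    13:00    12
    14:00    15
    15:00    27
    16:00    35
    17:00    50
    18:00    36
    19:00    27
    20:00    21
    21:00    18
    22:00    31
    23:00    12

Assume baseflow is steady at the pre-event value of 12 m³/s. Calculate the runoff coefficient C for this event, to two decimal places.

ΣQ_DR = 152.0 m³/s; V = ΣQ_DR·Δt = 5.472 × 10^5 m³.
Runoff depth d = V / A = 24.00 mm.
C = d / P = 24.00 / 96 = 0.25.

C ≈ 0.25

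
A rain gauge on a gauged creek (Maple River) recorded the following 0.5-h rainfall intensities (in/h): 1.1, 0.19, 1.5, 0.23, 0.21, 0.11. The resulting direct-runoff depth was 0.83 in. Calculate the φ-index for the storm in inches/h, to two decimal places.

φ ≈ 0.47 in/h

Only the 2 blocks with intensity above φ contribute runoff: 1.1, 1.5 in/h.
Σ(I−φ)·Δt = d  ⇒  (1.1+1.5 − 2φ)·0.5 = 0.83
φ = (2.600 − 0.83/0.5) / 2 = 0.47 in/h.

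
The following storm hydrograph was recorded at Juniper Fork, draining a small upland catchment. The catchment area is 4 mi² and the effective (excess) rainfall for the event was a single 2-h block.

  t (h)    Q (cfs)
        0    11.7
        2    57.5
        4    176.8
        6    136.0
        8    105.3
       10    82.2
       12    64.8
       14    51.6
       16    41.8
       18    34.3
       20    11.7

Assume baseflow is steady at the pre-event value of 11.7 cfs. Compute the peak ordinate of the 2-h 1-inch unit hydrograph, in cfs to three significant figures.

Direct runoff: 0.0, 45.8, 165.1, 124.3, 93.6, 70.5, 53.1, 39.9, 30.1, 22.6, 0.0 cfs; ΣQ_DR = 645.0 cfs, peak = 165.1 cfs.
Runoff depth d = ΣQ_DR·Δt / A = 645.0 × 7200 / (4 mi²) = 0.4997 in.
The 1-inch UH is the DRH scaled by (1 in)/d, so U_p = 165.1 × 1/0.4997 = 330 cfs.

U_p ≈ 330 cfs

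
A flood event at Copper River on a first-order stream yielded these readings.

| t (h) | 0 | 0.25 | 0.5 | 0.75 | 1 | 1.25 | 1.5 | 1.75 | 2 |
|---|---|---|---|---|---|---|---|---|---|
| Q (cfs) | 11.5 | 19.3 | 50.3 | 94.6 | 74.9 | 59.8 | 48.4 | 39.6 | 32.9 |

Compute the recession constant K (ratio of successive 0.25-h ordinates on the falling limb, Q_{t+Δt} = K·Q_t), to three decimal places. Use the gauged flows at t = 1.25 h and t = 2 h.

K ≈ 0.819

Using the recession-limb readings at t = 1.25 h and t = 2 h: Q falls from 59.8 to 32.9 cfs over 3 intervals.
K = (Q₂/Q₁)^(1/3) = (32.9/59.8)^(1/3) = 0.819.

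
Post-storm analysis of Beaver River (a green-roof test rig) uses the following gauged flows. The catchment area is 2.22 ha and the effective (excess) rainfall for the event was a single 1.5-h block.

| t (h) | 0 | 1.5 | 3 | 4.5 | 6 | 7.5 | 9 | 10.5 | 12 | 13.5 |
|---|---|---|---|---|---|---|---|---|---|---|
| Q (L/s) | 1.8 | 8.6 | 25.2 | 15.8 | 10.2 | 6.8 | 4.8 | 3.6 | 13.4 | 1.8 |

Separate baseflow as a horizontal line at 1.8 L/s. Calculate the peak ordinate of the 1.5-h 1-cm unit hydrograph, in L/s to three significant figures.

Direct runoff: 0.0, 6.8, 23.4, 14.0, 8.4, 5.0, 3.0, 1.8, 11.6, 0.0 L/s; ΣQ_DR = 74.00 L/s, peak = 23.4 L/s.
Runoff depth d = ΣQ_DR·Δt / A = 74.00 × 5400 / (2.22 ha) = 18.00 mm.
The 1-cm UH is the DRH scaled by (10 mm)/d, so U_p = 23.4 × 10/18.00 = 13.0 L/s.

U_p ≈ 13.0 L/s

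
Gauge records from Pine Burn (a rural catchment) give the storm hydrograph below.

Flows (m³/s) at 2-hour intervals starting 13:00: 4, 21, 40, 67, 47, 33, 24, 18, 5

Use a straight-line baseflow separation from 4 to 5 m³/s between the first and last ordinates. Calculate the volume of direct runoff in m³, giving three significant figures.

Direct-runoff ordinates (Q − Q_b): 0.00, 16.88, 35.75, 62.62, 42.50, 28.38, 19.25, 13.12, 0.00 m³/s.
ΣQ_DR = 218.5 m³/s.
With Δt = 2 h = 7200 s, V = ΣQ_DR · Δt = 218.5 × 7200 = 1.57 × 10^6 m³.

V ≈ 1.57 × 10^6 m³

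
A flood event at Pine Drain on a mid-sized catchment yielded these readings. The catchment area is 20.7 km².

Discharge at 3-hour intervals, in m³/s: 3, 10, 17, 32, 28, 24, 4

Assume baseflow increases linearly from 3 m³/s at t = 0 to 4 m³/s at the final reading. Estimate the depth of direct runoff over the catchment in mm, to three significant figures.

Direct runoff: 0.00, 6.83, 13.67, 28.50, 24.33, 20.17, 0.00 m³/s; ΣQ_DR = 93.50 m³/s.
V = ΣQ_DR · Δt = 93.50 × 10800 s = 1.010 × 10^6 m³.
Over A = 20.7 km², depth = V / A = 48.8 mm.

d ≈ 48.8 mm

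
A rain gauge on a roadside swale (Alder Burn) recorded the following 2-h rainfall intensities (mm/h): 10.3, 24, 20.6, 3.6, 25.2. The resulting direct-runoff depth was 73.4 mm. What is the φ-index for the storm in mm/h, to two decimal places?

φ ≈ 11.03 mm/h

Only the 3 blocks with intensity above φ contribute runoff: 24, 20.6, 25.2 mm/h.
Σ(I−φ)·Δt = d  ⇒  (24+20.6+25.2 − 3φ)·2 = 73.4
φ = (69.80 − 73.4/2) / 3 = 11.03 mm/h.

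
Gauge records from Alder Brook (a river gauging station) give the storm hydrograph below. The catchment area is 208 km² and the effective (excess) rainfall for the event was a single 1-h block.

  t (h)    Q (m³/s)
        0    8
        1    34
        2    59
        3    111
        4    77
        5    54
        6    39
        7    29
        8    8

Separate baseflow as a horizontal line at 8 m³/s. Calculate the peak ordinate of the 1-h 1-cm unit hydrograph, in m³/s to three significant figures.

Direct runoff: 0.0, 26.0, 51.0, 103.0, 69.0, 46.0, 31.0, 21.0, 0.0 m³/s; ΣQ_DR = 347.0 m³/s, peak = 103.0 m³/s.
Runoff depth d = ΣQ_DR·Δt / A = 347.0 × 3600 / (208 km²) = 6.006 mm.
The 1-cm UH is the DRH scaled by (10 mm)/d, so U_p = 103.0 × 10/6.006 = 172 m³/s.

U_p ≈ 172 m³/s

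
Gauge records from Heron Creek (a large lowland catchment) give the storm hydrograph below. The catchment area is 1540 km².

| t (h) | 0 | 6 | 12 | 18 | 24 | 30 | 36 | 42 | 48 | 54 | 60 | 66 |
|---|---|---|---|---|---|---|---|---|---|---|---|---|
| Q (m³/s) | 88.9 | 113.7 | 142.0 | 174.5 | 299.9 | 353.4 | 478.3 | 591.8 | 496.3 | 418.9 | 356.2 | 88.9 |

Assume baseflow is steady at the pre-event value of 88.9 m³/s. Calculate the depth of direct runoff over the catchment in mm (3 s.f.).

d ≈ 35.6 mm

Direct runoff: 0.0, 24.8, 53.1, 85.6, 211.0, 264.5, 389.4, 502.9, 407.4, 330.0, 267.3, 0.0 m³/s; ΣQ_DR = 2536 m³/s.
V = ΣQ_DR · Δt = 2536 × 21600 s = 5.478 × 10^7 m³.
Over A = 1540 km², depth = V / A = 35.6 mm.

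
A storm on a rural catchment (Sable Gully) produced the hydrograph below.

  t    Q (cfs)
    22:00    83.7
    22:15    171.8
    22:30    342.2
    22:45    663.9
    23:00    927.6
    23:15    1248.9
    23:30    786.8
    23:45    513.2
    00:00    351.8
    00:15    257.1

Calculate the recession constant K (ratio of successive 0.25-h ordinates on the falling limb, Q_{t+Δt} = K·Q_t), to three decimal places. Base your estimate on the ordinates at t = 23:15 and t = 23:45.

K ≈ 0.641

Using the recession-limb readings at t = 23:15 and t = 23:45: Q falls from 1248.9 to 513.2 cfs over 2 intervals.
K = (Q₂/Q₁)^(1/2) = (513.2/1248.9)^(1/2) = 0.641.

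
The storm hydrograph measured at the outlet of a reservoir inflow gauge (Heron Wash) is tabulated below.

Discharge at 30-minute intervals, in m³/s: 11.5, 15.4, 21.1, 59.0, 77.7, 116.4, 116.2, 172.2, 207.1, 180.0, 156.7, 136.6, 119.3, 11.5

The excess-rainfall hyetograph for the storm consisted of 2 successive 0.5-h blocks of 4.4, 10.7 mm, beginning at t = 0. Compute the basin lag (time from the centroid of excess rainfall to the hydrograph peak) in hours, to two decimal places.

t_L ≈ 3.40 h

Centroid of excess rainfall: t_c = Σ P_i·t̄_i / ΣP_i = 0.6043 h (block centres at 0.25, 0.75 h).
Hydrograph peak occurs at t = 4 h, so basin lag t_L = 4 − 0.6043 = 3.40 h.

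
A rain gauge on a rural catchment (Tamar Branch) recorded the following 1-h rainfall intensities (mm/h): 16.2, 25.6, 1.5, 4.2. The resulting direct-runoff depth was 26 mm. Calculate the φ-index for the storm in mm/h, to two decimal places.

φ ≈ 7.90 mm/h

Only the 2 blocks with intensity above φ contribute runoff: 16.2, 25.6 mm/h.
Σ(I−φ)·Δt = d  ⇒  (16.2+25.6 − 2φ)·1 = 26
φ = (41.80 − 26/1) / 2 = 7.90 mm/h.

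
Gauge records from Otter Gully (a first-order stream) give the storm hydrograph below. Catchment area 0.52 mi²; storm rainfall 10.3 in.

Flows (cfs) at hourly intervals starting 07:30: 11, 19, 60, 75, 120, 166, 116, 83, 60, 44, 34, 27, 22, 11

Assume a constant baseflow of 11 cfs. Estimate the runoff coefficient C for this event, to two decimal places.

C ≈ 0.20

ΣQ_DR = 694.0 cfs; V = ΣQ_DR·Δt = 2.498 × 10^6 ft³.
Runoff depth d = V / A = 2.068 in.
C = d / P = 2.068 / 10.3 = 0.20.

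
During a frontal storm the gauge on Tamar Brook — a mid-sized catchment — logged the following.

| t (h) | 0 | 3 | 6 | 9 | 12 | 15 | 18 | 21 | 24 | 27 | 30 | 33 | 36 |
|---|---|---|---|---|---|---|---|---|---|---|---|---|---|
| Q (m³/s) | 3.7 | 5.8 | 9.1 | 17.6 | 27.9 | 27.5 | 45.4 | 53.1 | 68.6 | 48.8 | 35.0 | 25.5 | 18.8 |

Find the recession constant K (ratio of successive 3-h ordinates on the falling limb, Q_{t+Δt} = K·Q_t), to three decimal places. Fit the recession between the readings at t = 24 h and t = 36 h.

K ≈ 0.724

Using the recession-limb readings at t = 24 h and t = 36 h: Q falls from 68.6 to 18.8 m³/s over 4 intervals.
K = (Q₂/Q₁)^(1/4) = (18.8/68.6)^(1/4) = 0.724.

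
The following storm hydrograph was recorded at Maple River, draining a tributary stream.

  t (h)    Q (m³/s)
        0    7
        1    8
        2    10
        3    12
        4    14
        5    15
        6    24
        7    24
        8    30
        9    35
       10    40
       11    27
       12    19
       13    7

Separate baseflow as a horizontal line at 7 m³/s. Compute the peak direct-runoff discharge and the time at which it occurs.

Q_p = 33.0 m³/s at t = 10 h

Subtracting baseflow gives direct-runoff ordinates: 0.0, 1.0, 3.0, 5.0, 7.0, 8.0, 17.0, 17.0, 23.0, 28.0, 33.0, 20.0, 12.0, 0.0 m³/s.
The maximum is 33.0 m³/s, occurring at the reading for t = 10 h.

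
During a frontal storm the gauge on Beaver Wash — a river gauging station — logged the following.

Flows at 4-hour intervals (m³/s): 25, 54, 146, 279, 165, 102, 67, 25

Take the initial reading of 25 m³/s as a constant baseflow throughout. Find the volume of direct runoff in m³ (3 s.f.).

V ≈ 9.55 × 10^6 m³

Direct-runoff ordinates (Q − Q_b): 0.0, 29.0, 121.0, 254.0, 140.0, 77.0, 42.0, 0.0 m³/s.
ΣQ_DR = 663.0 m³/s.
With Δt = 4 h = 14400 s, V = ΣQ_DR · Δt = 663.0 × 14400 = 9.55 × 10^6 m³.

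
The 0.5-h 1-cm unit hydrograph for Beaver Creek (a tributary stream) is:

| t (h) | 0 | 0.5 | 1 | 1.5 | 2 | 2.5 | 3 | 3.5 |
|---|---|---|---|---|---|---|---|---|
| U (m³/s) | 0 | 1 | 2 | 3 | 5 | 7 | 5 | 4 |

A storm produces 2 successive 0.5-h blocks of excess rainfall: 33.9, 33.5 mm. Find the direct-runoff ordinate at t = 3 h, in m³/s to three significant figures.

Q ≈ 40.4 m³/s

By discrete convolution, Q_j = Σ (P_i / 10 mm) · U_{j−i}.
At t = 3 h (j=6): Q = (33.9/10)·5 + (33.5/10)·7 = 40.4 m³/s.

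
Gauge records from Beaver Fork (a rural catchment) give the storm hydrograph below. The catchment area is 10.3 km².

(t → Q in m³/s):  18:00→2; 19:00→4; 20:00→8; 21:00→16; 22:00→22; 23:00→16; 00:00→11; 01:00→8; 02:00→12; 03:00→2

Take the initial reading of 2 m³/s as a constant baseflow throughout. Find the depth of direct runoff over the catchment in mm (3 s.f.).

d ≈ 28.3 mm

Direct runoff: 0.0, 2.0, 6.0, 14.0, 20.0, 14.0, 9.0, 6.0, 10.0, 0.0 m³/s; ΣQ_DR = 81.00 m³/s.
V = ΣQ_DR · Δt = 81.00 × 3600 s = 2.916 × 10^5 m³.
Over A = 10.3 km², depth = V / A = 28.3 mm.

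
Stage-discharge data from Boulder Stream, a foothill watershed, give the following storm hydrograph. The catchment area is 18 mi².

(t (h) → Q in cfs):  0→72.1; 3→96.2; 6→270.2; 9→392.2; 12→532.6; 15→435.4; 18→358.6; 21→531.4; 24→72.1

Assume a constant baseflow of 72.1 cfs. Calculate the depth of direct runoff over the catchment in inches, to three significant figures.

Direct runoff: 0.0, 24.1, 198.1, 320.1, 460.5, 363.3, 286.5, 459.3, 0.0 cfs; ΣQ_DR = 2112 cfs.
V = ΣQ_DR · Δt = 2112 × 10800 s = 2.281 × 10^7 ft³.
Over A = 18 mi², depth = V / A = 0.545 in.

d ≈ 0.545 in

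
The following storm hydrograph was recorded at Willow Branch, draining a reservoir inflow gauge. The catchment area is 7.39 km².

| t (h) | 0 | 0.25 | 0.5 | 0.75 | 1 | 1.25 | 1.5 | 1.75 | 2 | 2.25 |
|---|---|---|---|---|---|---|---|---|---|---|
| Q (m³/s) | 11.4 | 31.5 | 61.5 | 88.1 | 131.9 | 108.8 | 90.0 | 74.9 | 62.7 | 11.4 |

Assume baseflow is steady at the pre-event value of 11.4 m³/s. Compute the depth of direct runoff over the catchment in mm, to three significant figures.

Direct runoff: 0.0, 20.1, 50.1, 76.7, 120.5, 97.4, 78.6, 63.5, 51.3, 0.0 m³/s; ΣQ_DR = 558.2 m³/s.
V = ΣQ_DR · Δt = 558.2 × 900 s = 5.024 × 10^5 m³.
Over A = 7.39 km², depth = V / A = 68.0 mm.

d ≈ 68.0 mm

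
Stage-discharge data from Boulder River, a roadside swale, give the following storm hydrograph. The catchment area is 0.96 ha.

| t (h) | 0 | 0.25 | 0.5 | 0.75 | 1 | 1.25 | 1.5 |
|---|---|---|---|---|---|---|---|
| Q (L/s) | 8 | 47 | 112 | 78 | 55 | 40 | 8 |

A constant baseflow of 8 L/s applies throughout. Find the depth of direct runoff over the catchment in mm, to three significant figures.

Direct runoff: 0.0, 39.0, 104.0, 70.0, 47.0, 32.0, 0.0 L/s; ΣQ_DR = 292.0 L/s.
V = ΣQ_DR · Δt = 292.0 × 900 s = 2.628 × 10^5 L.
Over A = 0.96 ha, depth = V / A = 27.4 mm.

d ≈ 27.4 mm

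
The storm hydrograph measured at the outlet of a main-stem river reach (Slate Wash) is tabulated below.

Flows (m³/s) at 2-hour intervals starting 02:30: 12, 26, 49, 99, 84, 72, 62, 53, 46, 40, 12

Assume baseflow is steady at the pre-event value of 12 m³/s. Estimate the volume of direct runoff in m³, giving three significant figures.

V ≈ 3.05 × 10^6 m³

Direct-runoff ordinates (Q − Q_b): 0.0, 14.0, 37.0, 87.0, 72.0, 60.0, 50.0, 41.0, 34.0, 28.0, 0.0 m³/s.
ΣQ_DR = 423.0 m³/s.
With Δt = 2 h = 7200 s, V = ΣQ_DR · Δt = 423.0 × 7200 = 3.05 × 10^6 m³.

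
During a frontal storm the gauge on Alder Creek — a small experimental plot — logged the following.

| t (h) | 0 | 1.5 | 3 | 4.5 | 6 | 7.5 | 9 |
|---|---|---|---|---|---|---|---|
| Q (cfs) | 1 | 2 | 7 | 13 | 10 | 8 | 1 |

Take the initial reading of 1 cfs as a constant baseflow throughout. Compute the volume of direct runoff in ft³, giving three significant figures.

Direct-runoff ordinates (Q − Q_b): 0.0, 1.0, 6.0, 12.0, 9.0, 7.0, 0.0 cfs.
ΣQ_DR = 35.00 cfs.
With Δt = 1.5 h = 5400 s, V = ΣQ_DR · Δt = 35.00 × 5400 = 1.89 × 10^5 ft³.

V ≈ 1.89 × 10^5 ft³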